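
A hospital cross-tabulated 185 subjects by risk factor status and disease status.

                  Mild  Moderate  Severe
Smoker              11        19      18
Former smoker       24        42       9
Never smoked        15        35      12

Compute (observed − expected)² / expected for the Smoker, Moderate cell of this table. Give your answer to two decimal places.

Row total (Smoker) = 48; column total (Moderate) = 96; N = 185.
Expected count E = 48 × 96 / 185 = 24.908.
Contribution = (O − E)²/E = (19 − 24.908)² / 24.908 = 1.40.

1.40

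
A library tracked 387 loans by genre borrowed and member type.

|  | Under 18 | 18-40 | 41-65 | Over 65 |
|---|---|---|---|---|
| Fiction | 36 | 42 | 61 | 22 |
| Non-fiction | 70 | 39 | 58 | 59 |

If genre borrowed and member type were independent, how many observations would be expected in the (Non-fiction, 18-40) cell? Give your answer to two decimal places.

Row total (Non-fiction) = 226; column total (18-40) = 81; grand total N = 387.
Expected count = (row total × column total) / N = 226 × 81 / 387 = 47.30.

47.30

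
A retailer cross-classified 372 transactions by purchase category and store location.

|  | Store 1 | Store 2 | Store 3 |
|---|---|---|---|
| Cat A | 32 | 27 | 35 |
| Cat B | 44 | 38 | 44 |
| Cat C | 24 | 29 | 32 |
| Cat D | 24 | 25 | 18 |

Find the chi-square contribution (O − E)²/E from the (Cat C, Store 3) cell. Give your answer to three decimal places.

0.216

Row total (Cat C) = 85; column total (Store 3) = 129; N = 372.
Expected count E = 85 × 129 / 372 = 29.4758.
Contribution = (O − E)²/E = (32 − 29.4758)² / 29.4758 = 0.216.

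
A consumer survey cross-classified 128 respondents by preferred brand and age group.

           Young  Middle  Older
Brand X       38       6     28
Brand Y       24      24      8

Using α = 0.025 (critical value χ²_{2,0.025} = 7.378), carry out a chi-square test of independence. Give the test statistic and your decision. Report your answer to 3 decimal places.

Row totals: 72, 56. Column totals: 62, 30, 36. Grand total N = 128.
Expected counts (row total × column total / N):
  Brand X, Young: 72×62/128 = 34.8750
  Brand X, Middle: 72×30/128 = 16.8750
  Brand X, Older: 72×36/128 = 20.2500
  Brand Y, Young: 56×62/128 = 27.1250
  Brand Y, Middle: 56×30/128 = 13.1250
  Brand Y, Older: 56×36/128 = 15.7500
Contributions (O − E)²/E:
  (38 − 34.8750)²/34.8750 = 0.2800
  (6 − 16.8750)²/16.8750 = 7.0083
  (28 − 20.2500)²/20.2500 = 2.9660
  (24 − 27.1250)²/27.1250 = 0.3600
  (24 − 13.1250)²/13.1250 = 9.0107
  (8 − 15.7500)²/15.7500 = 3.8135
χ² = 0.2800 + 7.0083 + 2.9660 + 0.3600 + 9.0107 + 3.8135 = 23.439
df = (2−1)(3−1) = 2. Since 23.439 > 7.378, reject the null hypothesis of independence at α = 0.025.

23.439; reject H₀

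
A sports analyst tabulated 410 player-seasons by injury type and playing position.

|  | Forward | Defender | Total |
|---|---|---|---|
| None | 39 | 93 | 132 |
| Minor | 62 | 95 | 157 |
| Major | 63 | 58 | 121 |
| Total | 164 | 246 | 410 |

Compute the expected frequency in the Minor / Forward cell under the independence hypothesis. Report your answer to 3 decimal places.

62.800

Row total (Minor) = 157; column total (Forward) = 164; grand total N = 410.
Expected count = (row total × column total) / N = 157 × 164 / 410 = 62.800.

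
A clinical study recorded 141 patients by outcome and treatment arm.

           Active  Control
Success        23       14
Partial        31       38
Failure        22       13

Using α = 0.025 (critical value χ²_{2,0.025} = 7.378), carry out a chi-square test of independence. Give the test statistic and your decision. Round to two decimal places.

Row totals: 37, 69, 35. Column totals: 76, 65. Grand total N = 141.
Expected counts (row total × column total / N):
  Success, Active: 37×76/141 = 19.9433
  Success, Control: 37×65/141 = 17.0567
  Partial, Active: 69×76/141 = 37.1915
  Partial, Control: 69×65/141 = 31.8085
  Failure, Active: 35×76/141 = 18.8652
  Failure, Control: 35×65/141 = 16.1348
Contributions (O − E)²/E:
  (23 − 19.9433)²/19.9433 = 0.4685
  (14 − 17.0567)²/17.0567 = 0.5478
  (31 − 37.1915)²/37.1915 = 1.0307
  (38 − 31.8085)²/31.8085 = 1.2052
  (22 − 18.8652)²/18.8652 = 0.5209
  (13 − 16.1348)²/16.1348 = 0.6091
χ² = 0.4685 + 0.5478 + 1.0307 + 1.2052 + 0.5209 + 0.6091 = 4.38
df = (3−1)(2−1) = 2. Since 4.38 < 7.378, fail to reject the null hypothesis of independence at α = 0.025.

4.38; fail to reject H₀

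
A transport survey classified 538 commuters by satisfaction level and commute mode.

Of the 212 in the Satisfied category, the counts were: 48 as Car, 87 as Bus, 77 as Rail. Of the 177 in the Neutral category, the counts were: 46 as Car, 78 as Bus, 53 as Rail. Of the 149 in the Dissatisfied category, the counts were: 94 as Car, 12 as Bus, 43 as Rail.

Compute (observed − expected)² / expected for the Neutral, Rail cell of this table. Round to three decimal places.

Row total (Neutral) = 177; column total (Rail) = 173; N = 538.
Expected count E = 177 × 173 / 538 = 56.9164.
Contribution = (O − E)²/E = (53 − 56.9164)² / 56.9164 = 0.269.

0.269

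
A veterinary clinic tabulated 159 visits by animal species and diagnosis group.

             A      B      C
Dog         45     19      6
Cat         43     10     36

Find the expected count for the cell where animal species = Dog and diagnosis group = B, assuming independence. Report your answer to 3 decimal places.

12.767

Row total (Dog) = 70; column total (B) = 29; grand total N = 159.
Expected count = (row total × column total) / N = 70 × 29 / 159 = 12.767.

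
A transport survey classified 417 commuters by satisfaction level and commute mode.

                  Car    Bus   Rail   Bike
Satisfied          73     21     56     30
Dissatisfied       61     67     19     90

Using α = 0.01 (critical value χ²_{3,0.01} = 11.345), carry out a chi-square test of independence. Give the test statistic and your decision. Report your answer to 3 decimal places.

66.831; reject H₀

Row totals: 180, 237. Column totals: 134, 88, 75, 120. Grand total N = 417.
Expected counts (row total × column total / N):
  Satisfied, Car: 180×134/417 = 57.8417
  Satisfied, Bus: 180×88/417 = 37.9856
  Satisfied, Rail: 180×75/417 = 32.3741
  Satisfied, Bike: 180×120/417 = 51.7986
  Dissatisfied, Car: 237×134/417 = 76.1583
  Dissatisfied, Bus: 237×88/417 = 50.0144
  Dissatisfied, Rail: 237×75/417 = 42.6259
  Dissatisfied, Bike: 237×120/417 = 68.2014
Contributions (O − E)²/E:
  (73 − 57.8417)²/57.8417 = 3.9725
  (21 − 37.9856)²/37.9856 = 7.5953
  (56 − 32.3741)²/32.3741 = 17.2417
  (30 − 51.7986)²/51.7986 = 9.1736
  (61 − 76.1583)²/76.1583 = 3.0171
  (67 − 50.0144)²/50.0144 = 5.7686
  (19 − 42.6259)²/42.6259 = 13.0949
  (90 − 68.2014)²/68.2014 = 6.9673
χ² = 3.9725 + 7.5953 + 17.2417 + 9.1736 + 3.0171 + 5.7686 + 13.0949 + 6.9673 = 66.831
df = (2−1)(4−1) = 3. Since 66.831 > 11.345, reject the null hypothesis of independence at α = 0.01.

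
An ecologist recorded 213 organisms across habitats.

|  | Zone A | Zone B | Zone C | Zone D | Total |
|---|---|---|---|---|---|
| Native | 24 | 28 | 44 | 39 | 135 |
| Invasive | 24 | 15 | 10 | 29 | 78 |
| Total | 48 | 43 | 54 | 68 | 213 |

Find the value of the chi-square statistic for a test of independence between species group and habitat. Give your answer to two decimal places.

12.45

Grand total N = 213.
Expected counts (row total × column total / N):
  Native, Zone A: 135×48/213 = 30.423
  Native, Zone B: 135×43/213 = 27.254
  Native, Zone C: 135×54/213 = 34.225
  Native, Zone D: 135×68/213 = 43.099
  Invasive, Zone A: 78×48/213 = 17.577
  Invasive, Zone B: 78×43/213 = 15.746
  Invasive, Zone C: 78×54/213 = 19.775
  Invasive, Zone D: 78×68/213 = 24.901
Contributions (O − E)²/E:
  (24 − 30.423)²/30.423 = 1.3560
  (28 − 27.254)²/27.254 = 0.0204
  (44 − 34.225)²/34.225 = 2.7918
  (39 − 43.099)²/43.099 = 0.3898
  (24 − 17.577)²/17.577 = 2.3471
  (15 − 15.746)²/15.746 = 0.0353
  (10 − 19.775)²/19.775 = 4.8319
  (29 − 24.901)²/24.901 = 0.6747
χ² = 1.3560 + 0.0204 + 2.7918 + 0.3898 + 2.3471 + 0.0353 + 4.8319 + 0.6747 = 12.45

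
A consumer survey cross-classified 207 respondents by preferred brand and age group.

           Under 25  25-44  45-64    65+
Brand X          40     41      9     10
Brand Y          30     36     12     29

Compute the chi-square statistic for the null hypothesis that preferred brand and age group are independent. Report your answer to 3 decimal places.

11.214

Row totals: 100, 107. Column totals: 70, 77, 21, 39. Grand total N = 207.
Expected counts (row total × column total / N):
  Brand X, Under 25: 100×70/207 = 33.8164
  Brand X, 25-44: 100×77/207 = 37.1981
  Brand X, 45-64: 100×21/207 = 10.1449
  Brand X, 65+: 100×39/207 = 18.8406
  Brand Y, Under 25: 107×70/207 = 36.1836
  Brand Y, 25-44: 107×77/207 = 39.8019
  Brand Y, 45-64: 107×21/207 = 10.8551
  Brand Y, 65+: 107×39/207 = 20.1594
Contributions (O − E)²/E:
  (40 − 33.8164)²/33.8164 = 1.1307
  (41 − 37.1981)²/37.1981 = 0.3886
  (9 − 10.1449)²/10.1449 = 0.1292
  (10 − 18.8406)²/18.8406 = 4.1483
  (30 − 36.1836)²/36.1836 = 1.0567
  (36 − 39.8019)²/39.8019 = 0.3632
  (12 − 10.8551)²/10.8551 = 0.1208
  (29 − 20.1594)²/20.1594 = 3.8769
χ² = 1.1307 + 0.3886 + 0.1292 + 4.1483 + 1.0567 + 0.3632 + 0.1208 + 3.8769 = 11.214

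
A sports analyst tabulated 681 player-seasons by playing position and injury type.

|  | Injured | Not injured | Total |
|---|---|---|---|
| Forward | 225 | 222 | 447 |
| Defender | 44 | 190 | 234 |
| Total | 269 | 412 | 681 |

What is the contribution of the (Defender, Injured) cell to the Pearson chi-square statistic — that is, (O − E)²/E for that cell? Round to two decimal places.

Row total (Defender) = 234; column total (Injured) = 269; N = 681.
Expected count E = 234 × 269 / 681 = 92.432.
Contribution = (O − E)²/E = (44 − 92.432)² / 92.432 = 25.38.

25.38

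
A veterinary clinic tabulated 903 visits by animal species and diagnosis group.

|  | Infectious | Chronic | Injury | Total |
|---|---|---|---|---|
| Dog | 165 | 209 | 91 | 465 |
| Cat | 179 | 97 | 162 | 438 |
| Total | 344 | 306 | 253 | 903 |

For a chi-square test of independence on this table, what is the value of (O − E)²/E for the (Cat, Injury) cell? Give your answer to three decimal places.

12.574

Row total (Cat) = 438; column total (Injury) = 253; N = 903.
Expected count E = 438 × 253 / 903 = 122.7176.
Contribution = (O − E)²/E = (162 − 122.7176)² / 122.7176 = 12.574.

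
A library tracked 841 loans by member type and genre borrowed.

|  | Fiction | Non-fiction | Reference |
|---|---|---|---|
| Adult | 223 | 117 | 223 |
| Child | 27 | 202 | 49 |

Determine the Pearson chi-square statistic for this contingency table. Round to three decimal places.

215.826

Row totals: 563, 278. Column totals: 250, 319, 272. Grand total N = 841.
Expected counts (row total × column total / N):
  Adult, Fiction: 563×250/841 = 167.3603
  Adult, Non-fiction: 563×319/841 = 213.5517
  Adult, Reference: 563×272/841 = 182.0880
  Child, Fiction: 278×250/841 = 82.6397
  Child, Non-fiction: 278×319/841 = 105.4483
  Child, Reference: 278×272/841 = 89.9120
Contributions (O − E)²/E:
  (223 − 167.3603)²/167.3603 = 18.4977
  (117 − 213.5517)²/213.5517 = 43.6533
  (223 − 182.0880)²/182.0880 = 9.1922
  (27 − 82.6397)²/82.6397 = 37.4611
  (202 − 105.4483)²/105.4483 = 88.4057
  (49 − 89.9120)²/89.9120 = 18.6159
χ² = 18.4977 + 43.6533 + 9.1922 + 37.4611 + 88.4057 + 18.6159 = 215.826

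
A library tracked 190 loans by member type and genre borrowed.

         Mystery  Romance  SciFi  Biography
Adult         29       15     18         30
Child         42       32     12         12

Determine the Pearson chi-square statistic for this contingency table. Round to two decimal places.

17.27

Row totals: 92, 98. Column totals: 71, 47, 30, 42. Grand total N = 190.
Expected counts (row total × column total / N):
  Adult, Mystery: 92×71/190 = 34.379
  Adult, Romance: 92×47/190 = 22.758
  Adult, SciFi: 92×30/190 = 14.526
  Adult, Biography: 92×42/190 = 20.337
  Child, Mystery: 98×71/190 = 36.621
  Child, Romance: 98×47/190 = 24.242
  Child, SciFi: 98×30/190 = 15.474
  Child, Biography: 98×42/190 = 21.663
Contributions (O − E)²/E:
  (29 − 34.379)²/34.379 = 0.8416
  (15 − 22.758)²/22.758 = 2.6446
  (18 − 14.526)²/14.526 = 0.8308
  (30 − 20.337)²/20.337 = 4.5913
  (42 − 36.621)²/36.621 = 0.7901
  (32 − 24.242)²/24.242 = 2.4827
  (12 − 15.474)²/15.474 = 0.7799
  (12 − 21.663)²/21.663 = 4.3103
χ² = 0.8416 + 2.6446 + 0.8308 + 4.5913 + 0.7901 + 2.4827 + 0.7799 + 4.3103 = 17.27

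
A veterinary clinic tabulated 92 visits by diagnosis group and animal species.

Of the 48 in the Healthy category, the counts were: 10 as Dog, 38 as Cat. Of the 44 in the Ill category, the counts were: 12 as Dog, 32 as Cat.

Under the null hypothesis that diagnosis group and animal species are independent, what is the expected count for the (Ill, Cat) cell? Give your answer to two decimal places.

33.48

Row total (Ill) = 44; column total (Cat) = 70; grand total N = 92.
Expected count = (row total × column total) / N = 44 × 70 / 92 = 33.48.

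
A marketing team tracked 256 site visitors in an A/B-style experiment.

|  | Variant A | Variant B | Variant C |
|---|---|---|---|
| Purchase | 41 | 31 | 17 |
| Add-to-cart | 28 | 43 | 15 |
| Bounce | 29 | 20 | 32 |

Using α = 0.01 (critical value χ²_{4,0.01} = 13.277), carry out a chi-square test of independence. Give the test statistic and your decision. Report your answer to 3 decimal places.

19.706; reject H₀

Row totals: 89, 86, 81. Column totals: 98, 94, 64. Grand total N = 256.
Expected counts (row total × column total / N):
  Purchase, Variant A: 89×98/256 = 34.0703
  Purchase, Variant B: 89×94/256 = 32.6797
  Purchase, Variant C: 89×64/256 = 22.2500
  Add-to-cart, Variant A: 86×98/256 = 32.9219
  Add-to-cart, Variant B: 86×94/256 = 31.5781
  Add-to-cart, Variant C: 86×64/256 = 21.5000
  Bounce, Variant A: 81×98/256 = 31.0078
  Bounce, Variant B: 81×94/256 = 29.7422
  Bounce, Variant C: 81×64/256 = 20.2500
Contributions (O − E)²/E:
  (41 − 34.0703)²/34.0703 = 1.4095
  (31 − 32.6797)²/32.6797 = 0.0863
  (17 − 22.2500)²/22.2500 = 1.2388
  (28 − 32.9219)²/32.9219 = 0.7358
  (43 − 31.5781)²/31.5781 = 4.1313
  (15 − 21.5000)²/21.5000 = 1.9651
  (29 − 31.0078)²/31.0078 = 0.1300
  (20 − 29.7422)²/29.7422 = 3.1911
  (32 − 20.2500)²/20.2500 = 6.8179
χ² = 1.4095 + 0.0863 + 1.2388 + 0.7358 + 4.1313 + 1.9651 + 0.1300 + 3.1911 + 6.8179 = 19.706
df = (3−1)(3−1) = 4. Since 19.706 > 13.277, reject the null hypothesis of independence at α = 0.01.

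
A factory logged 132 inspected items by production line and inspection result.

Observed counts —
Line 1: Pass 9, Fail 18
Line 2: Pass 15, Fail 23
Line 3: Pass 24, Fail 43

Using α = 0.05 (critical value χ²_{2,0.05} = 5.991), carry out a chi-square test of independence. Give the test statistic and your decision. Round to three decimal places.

0.275; fail to reject H₀

Row totals: 27, 38, 67. Column totals: 48, 84. Grand total N = 132.
Expected counts (row total × column total / N):
  Line 1, Pass: 27×48/132 = 9.8182
  Line 1, Fail: 27×84/132 = 17.1818
  Line 2, Pass: 38×48/132 = 13.8182
  Line 2, Fail: 38×84/132 = 24.1818
  Line 3, Pass: 67×48/132 = 24.3636
  Line 3, Fail: 67×84/132 = 42.6364
Contributions (O − E)²/E:
  (9 − 9.8182)²/9.8182 = 0.0682
  (18 − 17.1818)²/17.1818 = 0.0390
  (15 − 13.8182)²/13.8182 = 0.1011
  (23 − 24.1818)²/24.1818 = 0.0578
  (24 − 24.3636)²/24.3636 = 0.0054
  (43 − 42.6364)²/42.6364 = 0.0031
χ² = 0.0682 + 0.0390 + 0.1011 + 0.0578 + 0.0054 + 0.0031 = 0.275
df = (3−1)(2−1) = 2. Since 0.275 < 5.991, fail to reject the null hypothesis of independence at α = 0.05.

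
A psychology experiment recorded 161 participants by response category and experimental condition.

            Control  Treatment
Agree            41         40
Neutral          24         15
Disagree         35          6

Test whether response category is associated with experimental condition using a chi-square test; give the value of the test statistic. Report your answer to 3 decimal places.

Row totals: 81, 39, 41. Column totals: 100, 61. Grand total N = 161.
Expected counts (row total × column total / N):
  Agree, Control: 81×100/161 = 50.31056
  Agree, Treatment: 81×61/161 = 30.68944
  Neutral, Control: 39×100/161 = 24.22360
  Neutral, Treatment: 39×61/161 = 14.77640
  Disagree, Control: 41×100/161 = 25.46584
  Disagree, Treatment: 41×61/161 = 15.53416
Contributions (O − E)²/E:
  (41 − 50.31056)²/50.31056 = 1.7230
  (40 − 30.68944)²/30.68944 = 2.8246
  (24 − 24.22360)²/24.22360 = 0.0021
  (15 − 14.77640)²/14.77640 = 0.0034
  (35 − 25.46584)²/25.46584 = 3.5695
  (6 − 15.53416)²/15.53416 = 5.8516
χ² = 1.7230 + 2.8246 + 0.0021 + 0.0034 + 3.5695 + 5.8516 = 13.974

13.974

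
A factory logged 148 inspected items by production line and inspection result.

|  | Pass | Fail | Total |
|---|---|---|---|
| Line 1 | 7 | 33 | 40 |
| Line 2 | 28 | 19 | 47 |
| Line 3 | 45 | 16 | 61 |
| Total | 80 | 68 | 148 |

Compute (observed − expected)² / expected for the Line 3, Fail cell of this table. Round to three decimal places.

5.161

Row total (Line 3) = 61; column total (Fail) = 68; N = 148.
Expected count E = 61 × 68 / 148 = 28.0270.
Contribution = (O − E)²/E = (16 − 28.0270)² / 28.0270 = 5.161.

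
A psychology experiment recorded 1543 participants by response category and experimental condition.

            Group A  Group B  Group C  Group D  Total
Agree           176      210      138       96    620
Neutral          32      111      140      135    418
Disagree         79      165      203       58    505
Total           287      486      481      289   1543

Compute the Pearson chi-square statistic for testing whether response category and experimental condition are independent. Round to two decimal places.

Grand total N = 1543.
Expected counts (row total × column total / N):
  Agree, Group A: 620×287/1543 = 115.321
  Agree, Group B: 620×486/1543 = 195.282
  Agree, Group C: 620×481/1543 = 193.273
  Agree, Group D: 620×289/1543 = 116.124
  Neutral, Group A: 418×287/1543 = 77.749
  Neutral, Group B: 418×486/1543 = 131.658
  Neutral, Group C: 418×481/1543 = 130.303
  Neutral, Group D: 418×289/1543 = 78.290
  Disagree, Group A: 505×287/1543 = 93.931
  Disagree, Group B: 505×486/1543 = 159.060
  Disagree, Group C: 505×481/1543 = 157.424
  Disagree, Group D: 505×289/1543 = 94.585
Contributions (O − E)²/E:
  (176 − 115.321)²/115.321 = 31.9278
  (210 − 195.282)²/195.282 = 1.1093
  (138 − 193.273)²/193.273 = 15.8072
  (96 − 116.124)²/116.124 = 3.4874
  (32 − 77.749)²/77.749 = 26.9196
  (111 − 131.658)²/131.658 = 3.2414
  (140 − 130.303)²/130.303 = 0.7216
  (135 − 78.290)²/78.290 = 41.0784
  (79 − 93.931)²/93.931 = 2.3734
  (165 − 159.060)²/159.060 = 0.2218
  (203 − 157.424)²/157.424 = 13.1948
  (58 − 94.585)²/94.585 = 14.1509
χ² = 31.9278 + 1.1093 + 15.8072 + 3.4874 + 26.9196 + 3.2414 + 0.7216 + 41.0784 + 2.3734 + 0.2218 + 13.1948 + 14.1509 = 154.23

154.23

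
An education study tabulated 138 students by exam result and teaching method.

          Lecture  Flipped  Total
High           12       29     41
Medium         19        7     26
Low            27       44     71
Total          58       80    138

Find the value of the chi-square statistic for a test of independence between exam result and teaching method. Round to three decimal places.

Grand total N = 138.
Expected counts (row total × column total / N):
  High, Lecture: 41×58/138 = 17.23188
  High, Flipped: 41×80/138 = 23.76812
  Medium, Lecture: 26×58/138 = 10.92754
  Medium, Flipped: 26×80/138 = 15.07246
  Low, Lecture: 71×58/138 = 29.84058
  Low, Flipped: 71×80/138 = 41.15942
Contributions (O − E)²/E:
  (12 − 17.23188)²/17.23188 = 1.5885
  (29 − 23.76812)²/23.76812 = 1.1517
  (19 − 10.92754)²/10.92754 = 5.9633
  (7 − 15.07246)²/15.07246 = 4.3234
  (27 − 29.84058)²/29.84058 = 0.2704
  (44 − 41.15942)²/41.15942 = 0.1960
χ² = 1.5885 + 1.1517 + 5.9633 + 4.3234 + 0.2704 + 0.1960 = 13.493

13.493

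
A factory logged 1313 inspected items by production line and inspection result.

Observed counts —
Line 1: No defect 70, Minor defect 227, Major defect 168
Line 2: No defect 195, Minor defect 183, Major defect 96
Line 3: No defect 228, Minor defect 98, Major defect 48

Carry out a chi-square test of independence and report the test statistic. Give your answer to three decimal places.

Row totals: 465, 474, 374. Column totals: 493, 508, 312. Grand total N = 1313.
Expected counts (row total × column total / N):
  Line 1, No defect: 465×493/1313 = 174.5963
  Line 1, Minor defect: 465×508/1313 = 179.9086
  Line 1, Major defect: 465×312/1313 = 110.4950
  Line 2, No defect: 474×493/1313 = 177.9756
  Line 2, Minor defect: 474×508/1313 = 183.3907
  Line 2, Major defect: 474×312/1313 = 112.6337
  Line 3, No defect: 374×493/1313 = 140.4280
  Line 3, Minor defect: 374×508/1313 = 144.7007
  Line 3, Major defect: 374×312/1313 = 88.8713
Contributions (O − E)²/E:
  (70 − 174.5963)²/174.5963 = 62.6610
  (227 − 179.9086)²/179.9086 = 12.3263
  (168 − 110.4950)²/110.4950 = 29.9274
  (195 − 177.9756)²/177.9756 = 1.6285
  (183 − 183.3907)²/183.3907 = 0.0008
  (96 − 112.6337)²/112.6337 = 2.4565
  (228 − 140.4280)²/140.4280 = 54.6106
  (98 − 144.7007)²/144.7007 = 15.0722
  (48 − 88.8713)²/88.8713 = 18.7964
χ² = 62.6610 + 12.3263 + 29.9274 + 1.6285 + 0.0008 + 2.4565 + 54.6106 + 15.0722 + 18.7964 = 197.480

197.480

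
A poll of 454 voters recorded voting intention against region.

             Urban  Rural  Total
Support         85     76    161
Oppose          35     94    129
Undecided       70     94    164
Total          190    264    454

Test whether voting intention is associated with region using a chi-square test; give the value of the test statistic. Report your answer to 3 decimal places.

19.455

Grand total N = 454.
Expected counts (row total × column total / N):
  Support, Urban: 161×190/454 = 67.3789
  Support, Rural: 161×264/454 = 93.6211
  Oppose, Urban: 129×190/454 = 53.9868
  Oppose, Rural: 129×264/454 = 75.0132
  Undecided, Urban: 164×190/454 = 68.6344
  Undecided, Rural: 164×264/454 = 95.3656
Contributions (O − E)²/E:
  (85 − 67.3789)²/67.3789 = 4.6083
  (76 − 93.6211)²/93.6211 = 3.3166
  (35 − 53.9868)²/53.9868 = 6.6775
  (94 − 75.0132)²/75.0132 = 4.8058
  (70 − 68.6344)²/68.6344 = 0.0272
  (94 − 95.3656)²/95.3656 = 0.0196
χ² = 4.6083 + 3.3166 + 6.6775 + 4.8058 + 0.0272 + 0.0196 = 19.455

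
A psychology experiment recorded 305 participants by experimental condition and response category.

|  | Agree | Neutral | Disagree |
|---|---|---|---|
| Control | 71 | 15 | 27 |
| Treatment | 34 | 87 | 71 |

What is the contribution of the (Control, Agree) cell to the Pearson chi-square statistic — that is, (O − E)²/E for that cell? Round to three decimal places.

26.485

Row total (Control) = 113; column total (Agree) = 105; N = 305.
Expected count E = 113 × 105 / 305 = 38.9016.
Contribution = (O − E)²/E = (71 − 38.9016)² / 38.9016 = 26.485.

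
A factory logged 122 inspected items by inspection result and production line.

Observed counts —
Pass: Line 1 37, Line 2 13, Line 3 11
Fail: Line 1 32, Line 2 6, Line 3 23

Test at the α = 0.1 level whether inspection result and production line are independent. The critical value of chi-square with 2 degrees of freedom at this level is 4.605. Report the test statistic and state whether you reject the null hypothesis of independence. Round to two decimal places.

7.18; reject H₀

Row totals: 61, 61. Column totals: 69, 19, 34. Grand total N = 122.
Expected counts (row total × column total / N):
  Pass, Line 1: 61×69/122 = 34.500
  Pass, Line 2: 61×19/122 = 9.500
  Pass, Line 3: 61×34/122 = 17.000
  Fail, Line 1: 61×69/122 = 34.500
  Fail, Line 2: 61×19/122 = 9.500
  Fail, Line 3: 61×34/122 = 17.000
Contributions (O − E)²/E:
  (37 − 34.500)²/34.500 = 0.1812
  (13 − 9.500)²/9.500 = 1.2895
  (11 − 17.000)²/17.000 = 2.1176
  (32 − 34.500)²/34.500 = 0.1812
  (6 − 9.500)²/9.500 = 1.2895
  (23 − 17.000)²/17.000 = 2.1176
χ² = 0.1812 + 1.2895 + 2.1176 + 0.1812 + 1.2895 + 2.1176 = 7.18
df = (2−1)(3−1) = 2. Since 7.18 > 4.605, reject the null hypothesis of independence at α = 0.1.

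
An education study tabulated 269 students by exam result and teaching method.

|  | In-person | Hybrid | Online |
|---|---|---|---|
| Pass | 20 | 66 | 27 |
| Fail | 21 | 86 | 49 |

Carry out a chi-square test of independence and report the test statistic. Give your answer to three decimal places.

2.207

Row totals: 113, 156. Column totals: 41, 152, 76. Grand total N = 269.
Expected counts (row total × column total / N):
  Pass, In-person: 113×41/269 = 17.2230
  Pass, Hybrid: 113×152/269 = 63.8513
  Pass, Online: 113×76/269 = 31.9257
  Fail, In-person: 156×41/269 = 23.7770
  Fail, Hybrid: 156×152/269 = 88.1487
  Fail, Online: 156×76/269 = 44.0743
Contributions (O − E)²/E:
  (20 − 17.2230)²/17.2230 = 0.4478
  (66 − 63.8513)²/63.8513 = 0.0723
  (27 − 31.9257)²/31.9257 = 0.7600
  (21 − 23.7770)²/23.7770 = 0.3243
  (86 − 88.1487)²/88.1487 = 0.0524
  (49 − 44.0743)²/44.0743 = 0.5505
χ² = 0.4478 + 0.0723 + 0.7600 + 0.3243 + 0.0524 + 0.5505 = 2.207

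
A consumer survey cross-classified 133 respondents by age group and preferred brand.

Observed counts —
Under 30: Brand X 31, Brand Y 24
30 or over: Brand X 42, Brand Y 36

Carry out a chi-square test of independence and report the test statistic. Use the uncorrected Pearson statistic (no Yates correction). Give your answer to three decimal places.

Row totals: 55, 78. Column totals: 73, 60. Grand total N = 133.
Expected counts (row total × column total / N):
  Under 30, Brand X: 55×73/133 = 30.1880
  Under 30, Brand Y: 55×60/133 = 24.8120
  30 or over, Brand X: 78×73/133 = 42.8120
  30 or over, Brand Y: 78×60/133 = 35.1880
Contributions (O − E)²/E:
  (31 − 30.1880)²/30.1880 = 0.0218
  (24 − 24.8120)²/24.8120 = 0.0266
  (42 − 42.8120)²/42.8120 = 0.0154
  (36 − 35.1880)²/35.1880 = 0.0187
χ² = 0.0218 + 0.0266 + 0.0154 + 0.0187 = 0.083

0.083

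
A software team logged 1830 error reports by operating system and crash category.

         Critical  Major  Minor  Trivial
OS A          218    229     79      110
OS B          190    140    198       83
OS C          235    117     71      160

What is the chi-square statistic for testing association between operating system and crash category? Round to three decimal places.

159.294

Row totals: 636, 611, 583. Column totals: 643, 486, 348, 353. Grand total N = 1830.
Expected counts (row total × column total / N):
  OS A, Critical: 636×643/1830 = 223.46885
  OS A, Major: 636×486/1830 = 168.90492
  OS A, Minor: 636×348/1830 = 120.94426
  OS A, Trivial: 636×353/1830 = 122.68197
  OS B, Critical: 611×643/1830 = 214.68470
  OS B, Major: 611×486/1830 = 162.26557
  OS B, Minor: 611×348/1830 = 116.19016
  OS B, Trivial: 611×353/1830 = 117.85956
  OS C, Critical: 583×643/1830 = 204.84645
  OS C, Major: 583×486/1830 = 154.82951
  OS C, Minor: 583×348/1830 = 110.86557
  OS C, Trivial: 583×353/1830 = 112.45847
Contributions (O − E)²/E:
  (218 − 223.46885)²/223.46885 = 0.1338
  (229 − 168.90492)²/168.90492 = 21.3814
  (79 − 120.94426)²/120.94426 = 14.5465
  (110 − 122.68197)²/122.68197 = 1.3110
  (190 − 214.68470)²/214.68470 = 2.8383
  (140 − 162.26557)²/162.26557 = 3.0552
  (198 − 116.19016)²/116.19016 = 57.6026
  (83 − 117.85956)²/117.85956 = 10.3105
  (235 − 204.84645)²/204.84645 = 4.4386
  (117 − 154.82951)²/154.82951 = 9.2429
  (71 − 110.86557)²/110.86557 = 14.3351
  (160 − 112.45847)²/112.45847 = 20.0981
χ² = 0.1338 + 21.3814 + 14.5465 + 1.3110 + 2.8383 + 3.0552 + 57.6026 + 10.3105 + 4.4386 + 9.2429 + 14.3351 + 20.0981 = 159.294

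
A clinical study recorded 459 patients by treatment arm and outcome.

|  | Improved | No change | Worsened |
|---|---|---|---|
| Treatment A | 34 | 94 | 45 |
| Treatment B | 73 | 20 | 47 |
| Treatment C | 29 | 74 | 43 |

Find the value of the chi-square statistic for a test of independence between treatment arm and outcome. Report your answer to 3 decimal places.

71.211

Row totals: 173, 140, 146. Column totals: 136, 188, 135. Grand total N = 459.
Expected counts (row total × column total / N):
  Treatment A, Improved: 173×136/459 = 51.2593
  Treatment A, No change: 173×188/459 = 70.8584
  Treatment A, Worsened: 173×135/459 = 50.8824
  Treatment B, Improved: 140×136/459 = 41.4815
  Treatment B, No change: 140×188/459 = 57.3420
  Treatment B, Worsened: 140×135/459 = 41.1765
  Treatment C, Improved: 146×136/459 = 43.2593
  Treatment C, No change: 146×188/459 = 59.7996
  Treatment C, Worsened: 146×135/459 = 42.9412
Contributions (O − E)²/E:
  (34 − 51.2593)²/51.2593 = 5.8113
  (94 − 70.8584)²/70.8584 = 7.5578
  (45 − 50.8824)²/50.8824 = 0.6801
  (73 − 41.4815)²/41.4815 = 23.9484
  (20 − 57.3420)²/57.3420 = 24.3177
  (47 − 41.1765)²/41.1765 = 0.8236
  (29 − 43.2593)²/43.2593 = 4.7002
  (74 − 59.7996)²/59.7996 = 3.3721
  (43 − 42.9412)²/42.9412 = 0.0001
χ² = 5.8113 + 7.5578 + 0.6801 + 23.9484 + 24.3177 + 0.8236 + 4.7002 + 3.3721 + 0.0001 = 71.211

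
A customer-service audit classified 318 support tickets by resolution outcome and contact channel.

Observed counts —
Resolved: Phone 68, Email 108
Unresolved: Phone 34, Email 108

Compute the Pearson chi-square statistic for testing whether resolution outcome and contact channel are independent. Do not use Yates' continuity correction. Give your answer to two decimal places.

7.79

Row totals: 176, 142. Column totals: 102, 216. Grand total N = 318.
Expected counts (row total × column total / N):
  Resolved, Phone: 176×102/318 = 56.453
  Resolved, Email: 176×216/318 = 119.547
  Unresolved, Phone: 142×102/318 = 45.547
  Unresolved, Email: 142×216/318 = 96.453
Contributions (O − E)²/E:
  (68 − 56.453)²/56.453 = 2.3618
  (108 − 119.547)²/119.547 = 1.1153
  (34 − 45.547)²/45.547 = 2.9274
  (108 − 96.453)²/96.453 = 1.3824
χ² = 2.3618 + 1.1153 + 2.9274 + 1.3824 = 7.79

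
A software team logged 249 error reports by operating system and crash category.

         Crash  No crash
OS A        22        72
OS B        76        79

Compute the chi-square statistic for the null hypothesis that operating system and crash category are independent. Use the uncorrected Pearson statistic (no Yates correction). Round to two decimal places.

16.10

Row totals: 94, 155. Column totals: 98, 151. Grand total N = 249.
Expected counts (row total × column total / N):
  OS A, Crash: 94×98/249 = 36.996
  OS A, No crash: 94×151/249 = 57.004
  OS B, Crash: 155×98/249 = 61.004
  OS B, No crash: 155×151/249 = 93.996
Contributions (O − E)²/E:
  (22 − 36.996)²/36.996 = 6.0785
  (72 − 57.004)²/57.004 = 3.9450
  (76 − 61.004)²/61.004 = 3.6863
  (79 − 93.996)²/93.996 = 2.3924
χ² = 6.0785 + 3.9450 + 3.6863 + 2.3924 = 16.10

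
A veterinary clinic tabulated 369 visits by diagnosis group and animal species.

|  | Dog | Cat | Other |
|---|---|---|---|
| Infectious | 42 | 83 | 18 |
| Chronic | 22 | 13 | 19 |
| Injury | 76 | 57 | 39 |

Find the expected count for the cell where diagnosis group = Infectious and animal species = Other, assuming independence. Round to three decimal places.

29.453

Row total (Infectious) = 143; column total (Other) = 76; grand total N = 369.
Expected count = (row total × column total) / N = 143 × 76 / 369 = 29.453.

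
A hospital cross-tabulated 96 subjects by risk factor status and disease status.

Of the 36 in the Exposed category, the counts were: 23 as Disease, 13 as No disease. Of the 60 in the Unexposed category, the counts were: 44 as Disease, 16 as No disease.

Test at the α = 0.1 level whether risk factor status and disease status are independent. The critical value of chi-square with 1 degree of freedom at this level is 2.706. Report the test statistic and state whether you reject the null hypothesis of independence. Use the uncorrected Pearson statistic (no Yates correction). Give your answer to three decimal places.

Row totals: 36, 60. Column totals: 67, 29. Grand total N = 96.
Expected counts (row total × column total / N):
  Exposed, Disease: 36×67/96 = 25.1250
  Exposed, No disease: 36×29/96 = 10.8750
  Unexposed, Disease: 60×67/96 = 41.8750
  Unexposed, No disease: 60×29/96 = 18.1250
Contributions (O − E)²/E:
  (23 − 25.1250)²/25.1250 = 0.1797
  (13 − 10.8750)²/10.8750 = 0.4152
  (44 − 41.8750)²/41.8750 = 0.1078
  (16 − 18.1250)²/18.1250 = 0.2491
χ² = 0.1797 + 0.4152 + 0.1078 + 0.2491 = 0.952
df = (2−1)(2−1) = 1. Since 0.952 < 2.706, fail to reject the null hypothesis of independence at α = 0.1.

0.952; fail to reject H₀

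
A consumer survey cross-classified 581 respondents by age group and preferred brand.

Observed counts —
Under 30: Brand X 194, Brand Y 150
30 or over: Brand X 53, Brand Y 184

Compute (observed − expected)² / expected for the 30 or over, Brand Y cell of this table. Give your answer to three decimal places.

16.739

Row total (30 or over) = 237; column total (Brand Y) = 334; N = 581.
Expected count E = 237 × 334 / 581 = 136.2444.
Contribution = (O − E)²/E = (184 − 136.2444)² / 136.2444 = 16.739.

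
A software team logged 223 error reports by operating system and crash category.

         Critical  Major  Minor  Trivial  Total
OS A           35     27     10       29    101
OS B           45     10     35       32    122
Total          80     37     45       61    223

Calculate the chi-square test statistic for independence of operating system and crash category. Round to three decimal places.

21.309

Grand total N = 223.
Expected counts (row total × column total / N):
  OS A, Critical: 101×80/223 = 36.23318
  OS A, Major: 101×37/223 = 16.75785
  OS A, Minor: 101×45/223 = 20.38117
  OS A, Trivial: 101×61/223 = 27.62780
  OS B, Critical: 122×80/223 = 43.76682
  OS B, Major: 122×37/223 = 20.24215
  OS B, Minor: 122×45/223 = 24.61883
  OS B, Trivial: 122×61/223 = 33.37220
Contributions (O − E)²/E:
  (35 − 36.23318)²/36.23318 = 0.0420
  (27 − 16.75785)²/16.75785 = 6.2599
  (10 − 20.38117)²/20.38117 = 5.2877
  (29 − 27.62780)²/27.62780 = 0.0682
  (45 − 43.76682)²/43.76682 = 0.0347
  (10 − 20.24215)²/20.24215 = 5.1823
  (35 − 24.61883)²/24.61883 = 4.3775
  (32 − 33.37220)²/33.37220 = 0.0564
χ² = 0.0420 + 6.2599 + 5.2877 + 0.0682 + 0.0347 + 5.1823 + 4.3775 + 0.0564 = 21.309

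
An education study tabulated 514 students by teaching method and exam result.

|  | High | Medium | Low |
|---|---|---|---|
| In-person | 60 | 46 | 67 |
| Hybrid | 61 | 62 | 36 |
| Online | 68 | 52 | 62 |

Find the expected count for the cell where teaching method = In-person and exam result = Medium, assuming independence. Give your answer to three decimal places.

Row total (In-person) = 173; column total (Medium) = 160; grand total N = 514.
Expected count = (row total × column total) / N = 173 × 160 / 514 = 53.852.

53.852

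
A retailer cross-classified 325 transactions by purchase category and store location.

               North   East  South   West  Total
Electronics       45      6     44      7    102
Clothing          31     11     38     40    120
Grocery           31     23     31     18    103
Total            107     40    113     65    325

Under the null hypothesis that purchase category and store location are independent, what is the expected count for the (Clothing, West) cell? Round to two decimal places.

24.00

Row total (Clothing) = 120; column total (West) = 65; grand total N = 325.
Expected count = (row total × column total) / N = 120 × 65 / 325 = 24.00.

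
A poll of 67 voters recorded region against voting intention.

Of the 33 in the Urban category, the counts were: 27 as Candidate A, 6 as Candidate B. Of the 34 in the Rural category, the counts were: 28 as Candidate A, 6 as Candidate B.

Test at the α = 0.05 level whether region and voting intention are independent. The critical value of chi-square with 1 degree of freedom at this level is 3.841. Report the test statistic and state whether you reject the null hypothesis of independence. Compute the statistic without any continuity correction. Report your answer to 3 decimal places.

Row totals: 33, 34. Column totals: 55, 12. Grand total N = 67.
Expected counts (row total × column total / N):
  Urban, Candidate A: 33×55/67 = 27.0896
  Urban, Candidate B: 33×12/67 = 5.9104
  Rural, Candidate A: 34×55/67 = 27.9104
  Rural, Candidate B: 34×12/67 = 6.0896
Contributions (O − E)²/E:
  (27 − 27.0896)²/27.0896 = 0.0003
  (6 − 5.9104)²/5.9104 = 0.0014
  (28 − 27.9104)²/27.9104 = 0.0003
  (6 − 6.0896)²/6.0896 = 0.0013
χ² = 0.0003 + 0.0014 + 0.0003 + 0.0013 = 0.003
df = (2−1)(2−1) = 1. Since 0.003 < 3.841, fail to reject the null hypothesis of independence at α = 0.05.

0.003; fail to reject H₀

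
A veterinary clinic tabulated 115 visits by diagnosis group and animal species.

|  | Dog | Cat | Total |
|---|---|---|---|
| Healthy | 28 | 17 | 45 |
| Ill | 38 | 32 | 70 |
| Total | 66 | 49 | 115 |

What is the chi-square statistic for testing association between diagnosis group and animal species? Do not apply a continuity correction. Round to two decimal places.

Grand total N = 115.
Expected counts (row total × column total / N):
  Healthy, Dog: 45×66/115 = 25.826
  Healthy, Cat: 45×49/115 = 19.174
  Ill, Dog: 70×66/115 = 40.174
  Ill, Cat: 70×49/115 = 29.826
Contributions (O − E)²/E:
  (28 − 25.826)²/25.826 = 0.1830
  (17 − 19.174)²/19.174 = 0.2465
  (38 − 40.174)²/40.174 = 0.1176
  (32 − 29.826)²/29.826 = 0.1585
χ² = 0.1830 + 0.2465 + 0.1176 + 0.1585 = 0.71

0.71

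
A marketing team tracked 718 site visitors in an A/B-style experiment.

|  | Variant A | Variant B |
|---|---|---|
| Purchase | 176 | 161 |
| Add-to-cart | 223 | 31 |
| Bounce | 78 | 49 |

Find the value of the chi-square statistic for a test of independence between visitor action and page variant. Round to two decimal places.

83.92

Row totals: 337, 254, 127. Column totals: 477, 241. Grand total N = 718.
Expected counts (row total × column total / N):
  Purchase, Variant A: 337×477/718 = 223.8844
  Purchase, Variant B: 337×241/718 = 113.1156
  Add-to-cart, Variant A: 254×477/718 = 168.7437
  Add-to-cart, Variant B: 254×241/718 = 85.2563
  Bounce, Variant A: 127×477/718 = 84.3719
  Bounce, Variant B: 127×241/718 = 42.6281
Contributions (O − E)²/E:
  (176 − 223.8844)²/223.8844 = 10.2415
  (161 − 113.1156)²/113.1156 = 20.2706
  (223 − 168.7437)²/168.7437 = 17.4451
  (31 − 85.2563)²/85.2563 = 34.5282
  (78 − 84.3719)²/84.3719 = 0.4812
  (49 − 42.6281)²/42.6281 = 0.9524
χ² = 10.2415 + 20.2706 + 17.4451 + 34.5282 + 0.4812 + 0.9524 = 83.92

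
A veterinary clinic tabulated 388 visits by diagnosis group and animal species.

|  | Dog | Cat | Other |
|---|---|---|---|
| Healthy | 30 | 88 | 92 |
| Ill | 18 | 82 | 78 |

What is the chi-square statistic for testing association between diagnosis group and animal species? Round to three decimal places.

Row totals: 210, 178. Column totals: 48, 170, 170. Grand total N = 388.
Expected counts (row total × column total / N):
  Healthy, Dog: 210×48/388 = 25.9794
  Healthy, Cat: 210×170/388 = 92.0103
  Healthy, Other: 210×170/388 = 92.0103
  Ill, Dog: 178×48/388 = 22.0206
  Ill, Cat: 178×170/388 = 77.9897
  Ill, Other: 178×170/388 = 77.9897
Contributions (O − E)²/E:
  (30 − 25.9794)²/25.9794 = 0.6222
  (88 − 92.0103)²/92.0103 = 0.1748
  (92 − 92.0103)²/92.0103 = 0.0000
  (18 − 22.0206)²/22.0206 = 0.7341
  (82 − 77.9897)²/77.9897 = 0.2062
  (78 − 77.9897)²/77.9897 = 0.0000
χ² = 0.6222 + 0.1748 + 0.0000 + 0.7341 + 0.2062 + 0.0000 = 1.737

1.737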